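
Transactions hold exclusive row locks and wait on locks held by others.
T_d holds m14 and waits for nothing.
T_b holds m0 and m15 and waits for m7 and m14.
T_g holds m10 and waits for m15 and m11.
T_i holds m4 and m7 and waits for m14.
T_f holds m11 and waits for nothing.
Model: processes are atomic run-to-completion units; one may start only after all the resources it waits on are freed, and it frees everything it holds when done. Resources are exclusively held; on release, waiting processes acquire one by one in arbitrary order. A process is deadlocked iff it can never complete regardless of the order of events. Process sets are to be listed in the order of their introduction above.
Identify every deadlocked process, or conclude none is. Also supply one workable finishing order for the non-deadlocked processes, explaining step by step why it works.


No process is deadlocked.
Key observation: the wait graph is acyclic; completion cascades from the unblocked processes through everyone else.
A valid finishing order for the others: T_d, T_i, T_f, T_b, T_g.
Check, step by step:
  run T_d (it waits on nothing); releases m14
  run T_i (all its waits — m14 — are resolved); releases m4 and m7
  run T_f (it waits on nothing); releases m11
  run T_b (all its waits — m7 and m14 — are resolved); releases m0 and m15
  run T_g (all its waits — m15 and m11 — are resolved); releases m10


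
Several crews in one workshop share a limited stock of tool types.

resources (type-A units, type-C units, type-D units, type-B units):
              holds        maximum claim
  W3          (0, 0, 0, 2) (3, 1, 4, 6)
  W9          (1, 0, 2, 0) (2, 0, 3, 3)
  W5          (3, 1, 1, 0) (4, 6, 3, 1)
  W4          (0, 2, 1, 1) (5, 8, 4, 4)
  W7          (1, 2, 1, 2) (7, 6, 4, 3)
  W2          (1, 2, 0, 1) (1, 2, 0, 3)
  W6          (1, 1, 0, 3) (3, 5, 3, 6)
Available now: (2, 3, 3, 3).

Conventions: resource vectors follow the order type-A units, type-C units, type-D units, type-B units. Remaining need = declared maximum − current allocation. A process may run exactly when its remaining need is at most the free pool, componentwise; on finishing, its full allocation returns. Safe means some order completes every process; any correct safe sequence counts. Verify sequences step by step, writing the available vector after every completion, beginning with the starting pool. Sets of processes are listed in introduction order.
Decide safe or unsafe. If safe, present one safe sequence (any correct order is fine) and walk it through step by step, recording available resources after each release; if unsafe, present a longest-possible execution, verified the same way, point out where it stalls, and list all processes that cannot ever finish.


SAFE — a valid safe sequence is W9, W2, W6, W5, W4, W7, W3.
Key observation: the first exact fit in this order is W9 — it needs (1, 0, 1, 3) with (2, 3, 3, 3) free, meeting a requested resource to the last unit.
Step-by-step check:
  pool = (2, 3, 3, 3)
  run W9 (needs (1, 0, 1, 3), free (2, 3, 3, 3)); after release of (1, 0, 2, 0) the pool is (3, 3, 5, 3)
  run W2 (needs (0, 0, 0, 2), free (3, 3, 5, 3)); after release of (1, 2, 0, 1) the pool is (4, 5, 5, 4)
  run W6 (needs (2, 4, 3, 3), free (4, 5, 5, 4)); after release of (1, 1, 0, 3) the pool is (5, 6, 5, 7)
  run W5 (needs (1, 5, 2, 1), free (5, 6, 5, 7)); after release of (3, 1, 1, 0) the pool is (8, 7, 6, 7)
  run W4 (needs (5, 6, 3, 3), free (8, 7, 6, 7)); after release of (0, 2, 1, 1) the pool is (8, 9, 7, 8)
  run W7 (needs (6, 4, 3, 1), free (8, 9, 7, 8)); after release of (1, 2, 1, 2) the pool is (9, 11, 8, 10)
  run W3 (needs (3, 1, 4, 4), free (9, 11, 8, 10)); after release of (0, 0, 0, 2) the pool is (9, 11, 8, 12)


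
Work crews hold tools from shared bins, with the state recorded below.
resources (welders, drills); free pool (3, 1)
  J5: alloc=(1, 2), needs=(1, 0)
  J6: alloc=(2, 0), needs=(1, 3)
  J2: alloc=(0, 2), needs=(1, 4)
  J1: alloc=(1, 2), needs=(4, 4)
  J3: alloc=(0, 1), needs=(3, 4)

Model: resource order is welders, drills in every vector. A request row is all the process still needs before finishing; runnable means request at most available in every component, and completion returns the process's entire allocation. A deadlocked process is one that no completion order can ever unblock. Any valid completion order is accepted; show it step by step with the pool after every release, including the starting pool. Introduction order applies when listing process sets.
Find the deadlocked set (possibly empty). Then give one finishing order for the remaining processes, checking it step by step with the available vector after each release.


Deadlocked: J2, J1 and J3.
Key observation: drills is the bottleneck — with J5, J6 done the pool holds (6, 3), short of every remaining need.
The rest can finish in the order J5, J6. Check, step by step:
  pool = (3, 1)
  run J5 (needs (1, 0), free (3, 1)); after release of (1, 2) the pool is (4, 3)
  run J6 (needs (1, 3), free (4, 3)); after release of (2, 0) the pool is (6, 3)
None of the blocked processes ever fits:
  J2 still needs (1, 4) but only (6, 3) is free — short on drills
  J1 still needs (4, 4) but only (6, 3) is free — short on drills
  J3 still needs (3, 4) but only (6, 3) is free — short on drills


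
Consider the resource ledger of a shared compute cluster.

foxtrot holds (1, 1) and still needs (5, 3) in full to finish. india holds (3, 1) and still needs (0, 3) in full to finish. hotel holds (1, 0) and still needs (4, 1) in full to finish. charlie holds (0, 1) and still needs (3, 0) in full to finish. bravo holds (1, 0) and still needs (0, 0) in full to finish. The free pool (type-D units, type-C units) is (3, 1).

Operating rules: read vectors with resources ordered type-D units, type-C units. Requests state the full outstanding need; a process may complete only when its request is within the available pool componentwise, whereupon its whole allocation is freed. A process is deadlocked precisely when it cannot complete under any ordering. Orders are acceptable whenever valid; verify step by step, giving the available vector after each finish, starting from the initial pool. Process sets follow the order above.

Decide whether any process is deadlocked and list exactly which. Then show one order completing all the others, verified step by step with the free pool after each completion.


Deadlocked: foxtrot and india.
Key observation: the pool after bravo, charlie, hotel is (5, 2); every surviving request exceeds it in type-C units, so progress ends there.
The rest can finish in the order bravo, charlie, hotel. Walking it through:
  pool = (3, 1)
  bravo: need (0, 0) fits (3, 1); releases (1, 0), pool now (4, 1)
  charlie: need (3, 0) fits (4, 1); releases (0, 1), pool now (4, 2)
  hotel: need (4, 1) fits (4, 2); releases (1, 0), pool now (5, 2)
None of the blocked processes ever fits:
  foxtrot still needs (5, 3) but only (5, 2) is free — short on type-C units
  india still needs (0, 3) but only (5, 2) is free — short on type-C units


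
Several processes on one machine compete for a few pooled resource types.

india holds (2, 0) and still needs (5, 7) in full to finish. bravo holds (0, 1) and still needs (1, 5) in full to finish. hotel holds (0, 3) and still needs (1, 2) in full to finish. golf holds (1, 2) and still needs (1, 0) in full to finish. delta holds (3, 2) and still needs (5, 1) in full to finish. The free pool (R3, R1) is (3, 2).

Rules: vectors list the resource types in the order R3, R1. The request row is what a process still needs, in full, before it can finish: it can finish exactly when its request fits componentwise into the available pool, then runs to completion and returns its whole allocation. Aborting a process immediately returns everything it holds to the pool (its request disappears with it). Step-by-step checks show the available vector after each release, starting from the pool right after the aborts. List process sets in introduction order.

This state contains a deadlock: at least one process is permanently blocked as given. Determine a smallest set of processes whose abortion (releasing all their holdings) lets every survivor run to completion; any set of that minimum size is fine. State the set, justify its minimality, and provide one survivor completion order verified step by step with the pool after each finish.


Abort india.
Key observation: the returned (2, 0) from india is what brings delta — unrunnable before, under any order — into play at step 3.
Why nothing smaller works: aborting no one leaves the state deadlocked as given.
Survivors finish in the order: golf, hotel, delta, bravo. Check, step by step (pool after the aborts first):
  pool = (5, 2)
  golf: need (1, 0) fits (5, 2); releases (1, 2), pool now (6, 4)
  hotel: need (1, 2) fits (6, 4); releases (0, 3), pool now (6, 7)
  delta: need (5, 1) fits (6, 7); releases (3, 2), pool now (9, 9)
  bravo: need (1, 5) fits (9, 9); releases (0, 1), pool now (9, 10)


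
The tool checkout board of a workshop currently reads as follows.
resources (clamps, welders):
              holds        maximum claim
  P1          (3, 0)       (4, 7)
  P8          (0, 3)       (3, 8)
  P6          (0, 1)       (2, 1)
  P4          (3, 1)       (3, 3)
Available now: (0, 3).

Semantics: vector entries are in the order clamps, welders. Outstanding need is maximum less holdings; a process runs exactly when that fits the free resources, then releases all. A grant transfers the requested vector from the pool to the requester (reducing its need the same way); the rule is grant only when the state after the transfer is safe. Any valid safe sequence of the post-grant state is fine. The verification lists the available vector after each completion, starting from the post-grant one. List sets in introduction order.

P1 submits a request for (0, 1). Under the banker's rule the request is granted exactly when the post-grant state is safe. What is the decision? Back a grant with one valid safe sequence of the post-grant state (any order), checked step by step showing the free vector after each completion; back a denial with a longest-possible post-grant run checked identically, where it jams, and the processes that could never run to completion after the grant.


DENY — the pretend-granted state is unsafe.
Key observation: the pool after P4, P6 is (3, 4); every surviving request exceeds it in welders, so progress ends there.
Pretend the grant happened; the run P4, P6 goes as far as possible. Step-by-step check:
  pool = (0, 2)
  P4 needs (0, 2) <= (0, 2) -> finishes; pool += (3, 1) = (3, 3)
  P6 needs (2, 0) <= (3, 3) -> finishes; pool += (0, 1) = (3, 4)
  P1 still needs (1, 6) but only (3, 4) is free — short on welders
  P8 still needs (3, 5) but only (3, 4) is free — short on welders
Processes that could never finish after the grant: P1 and P8.


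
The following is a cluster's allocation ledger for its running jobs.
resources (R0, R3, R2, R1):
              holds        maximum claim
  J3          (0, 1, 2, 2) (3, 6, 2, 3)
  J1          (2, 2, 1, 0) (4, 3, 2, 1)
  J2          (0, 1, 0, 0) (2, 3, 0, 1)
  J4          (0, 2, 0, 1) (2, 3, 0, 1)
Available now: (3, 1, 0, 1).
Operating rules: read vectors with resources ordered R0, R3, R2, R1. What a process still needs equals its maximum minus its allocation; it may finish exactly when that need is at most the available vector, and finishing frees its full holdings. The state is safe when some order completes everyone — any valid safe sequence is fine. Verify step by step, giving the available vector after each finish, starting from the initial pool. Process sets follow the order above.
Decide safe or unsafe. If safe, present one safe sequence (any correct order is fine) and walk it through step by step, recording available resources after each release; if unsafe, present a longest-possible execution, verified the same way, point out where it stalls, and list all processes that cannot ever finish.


UNSAFE.
Key observation: after J4, J2 the pool peaks at (3, 4, 0, 2), and each blocked process is short somewhere: J3 on R3; J1 on R2.
Going as far as possible: J4, J2; after that, nothing fits. Walking it through:
  pool = (3, 1, 0, 1)
  J4 needs (2, 1, 0, 0) <= (3, 1, 0, 1) -> finishes; pool += (0, 2, 0, 1) = (3, 3, 0, 2)
  J2 needs (2, 2, 0, 1) <= (3, 3, 0, 2) -> finishes; pool += (0, 1, 0, 0) = (3, 4, 0, 2)
  J3 cannot run: need (3, 5, 0, 1) vs free (3, 4, 0, 2) (insufficient R3)
  J1 cannot run: need (2, 1, 1, 1) vs free (3, 4, 0, 2) (insufficient R2)
Permanently blocked: J3 and J1.


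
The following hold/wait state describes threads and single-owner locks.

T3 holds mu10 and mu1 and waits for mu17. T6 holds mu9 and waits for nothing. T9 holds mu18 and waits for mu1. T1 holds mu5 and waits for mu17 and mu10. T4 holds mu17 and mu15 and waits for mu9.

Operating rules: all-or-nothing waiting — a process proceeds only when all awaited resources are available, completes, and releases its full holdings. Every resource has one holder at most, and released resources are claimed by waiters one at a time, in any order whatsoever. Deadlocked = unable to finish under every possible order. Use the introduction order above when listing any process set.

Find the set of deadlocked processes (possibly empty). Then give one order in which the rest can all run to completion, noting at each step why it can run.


No process is deadlocked.
Key observation: there is no circular wait here — follow any chain and it reaches a process that is free to run now.
A valid finishing order for the others: T6, T4, T3, T9, T1.
Walking it through:
  T6 waits on nothing -> runs at once and releases mu9
  run T4 (all its waits — mu9 — are resolved); releases mu17 and mu15
  run T3 (all its waits — mu17 — are resolved); releases mu10 and mu1
  run T9 (all its waits — mu1 — are resolved); releases mu18
  run T1 (all its waits — mu17 and mu10 — are resolved); releases mu5


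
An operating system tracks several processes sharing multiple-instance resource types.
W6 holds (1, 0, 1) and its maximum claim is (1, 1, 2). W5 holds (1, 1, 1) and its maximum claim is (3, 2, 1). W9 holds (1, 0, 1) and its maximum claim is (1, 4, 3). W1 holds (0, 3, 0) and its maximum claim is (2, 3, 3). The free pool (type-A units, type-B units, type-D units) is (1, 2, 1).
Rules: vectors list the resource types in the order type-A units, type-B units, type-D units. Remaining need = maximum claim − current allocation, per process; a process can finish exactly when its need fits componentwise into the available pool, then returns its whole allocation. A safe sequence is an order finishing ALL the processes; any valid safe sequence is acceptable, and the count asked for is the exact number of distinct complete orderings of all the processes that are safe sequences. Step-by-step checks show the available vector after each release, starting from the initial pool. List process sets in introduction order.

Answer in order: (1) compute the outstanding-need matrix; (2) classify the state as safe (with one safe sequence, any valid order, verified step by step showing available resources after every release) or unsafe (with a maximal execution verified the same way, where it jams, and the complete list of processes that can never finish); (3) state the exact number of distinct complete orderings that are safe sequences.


(1) Remaining need (order type-A units, type-B units, type-D units):
  W6: (0, 1, 1)
  W5: (2, 1, 0)
  W9: (0, 4, 2)
  W1: (2, 0, 3)
(2) SAFE, for example via the order W6, W5, W1, W9.
Key observation: W6 is the earliest step where a requested resource binds exactly: need (0, 1, 1), pool (1, 2, 1) at its turn.
Check, step by step:
  pool = (1, 2, 1)
  W6: need (0, 1, 1) fits (1, 2, 1); releases (1, 0, 1), pool now (2, 2, 2)
  W5: need (2, 1, 0) fits (2, 2, 2); releases (1, 1, 1), pool now (3, 3, 3)
  W1: need (2, 0, 3) fits (3, 3, 3); releases (0, 3, 0), pool now (3, 6, 3)
  W9: need (0, 4, 2) fits (3, 6, 3); releases (1, 0, 1), pool now (4, 6, 4)
(3) Exactly 1 of the possible complete orderings is a safe sequence.


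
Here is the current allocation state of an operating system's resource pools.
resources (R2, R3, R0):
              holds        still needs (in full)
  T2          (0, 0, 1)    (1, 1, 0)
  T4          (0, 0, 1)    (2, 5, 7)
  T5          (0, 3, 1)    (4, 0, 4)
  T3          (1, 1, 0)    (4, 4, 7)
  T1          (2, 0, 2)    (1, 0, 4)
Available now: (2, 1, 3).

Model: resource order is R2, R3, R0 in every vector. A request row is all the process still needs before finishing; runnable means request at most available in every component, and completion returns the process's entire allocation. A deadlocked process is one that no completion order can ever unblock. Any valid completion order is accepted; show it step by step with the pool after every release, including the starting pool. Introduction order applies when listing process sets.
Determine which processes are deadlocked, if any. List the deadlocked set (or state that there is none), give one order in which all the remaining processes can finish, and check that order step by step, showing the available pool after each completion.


Nothing here is deadlocked.
Key observation: T2 can run right away; the returned allocation unlocks the remaining processes in turn.
One completion order for the rest: T2, T1, T5, T3, T4. Verifying each step:
  pool = (2, 1, 3)
  run T2 (needs (1, 1, 0), free (2, 1, 3)); after release of (0, 0, 1) the pool is (2, 1, 4)
  run T1 (needs (1, 0, 4), free (2, 1, 4)); after release of (2, 0, 2) the pool is (4, 1, 6)
  run T5 (needs (4, 0, 4), free (4, 1, 6)); after release of (0, 3, 1) the pool is (4, 4, 7)
  run T3 (needs (4, 4, 7), free (4, 4, 7)); after release of (1, 1, 0) the pool is (5, 5, 7)
  run T4 (needs (2, 5, 7), free (5, 5, 7)); after release of (0, 0, 1) the pool is (5, 5, 8)


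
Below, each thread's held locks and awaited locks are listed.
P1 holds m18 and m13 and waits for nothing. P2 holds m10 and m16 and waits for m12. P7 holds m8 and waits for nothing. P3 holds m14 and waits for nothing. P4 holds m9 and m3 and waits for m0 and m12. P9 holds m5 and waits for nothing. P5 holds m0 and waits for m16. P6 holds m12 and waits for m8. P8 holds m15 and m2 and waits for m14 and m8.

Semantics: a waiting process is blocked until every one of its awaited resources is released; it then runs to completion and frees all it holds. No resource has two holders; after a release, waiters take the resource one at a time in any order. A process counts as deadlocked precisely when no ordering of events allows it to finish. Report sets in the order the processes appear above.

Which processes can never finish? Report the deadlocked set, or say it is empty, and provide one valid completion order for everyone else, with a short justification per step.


The deadlocked set is empty.
Key observation: although several processes wait, no cycle exists — each chain bottoms out at a free runner.
A valid finishing order for the others: P7, P6, P3, P2, P9, P1, P8, P5, P4.
Walking it through:
  P7: no waits; runs immediately, freeing m8
  P6 waits on m8 — all released -> runs and releases m12
  P3: no waits; runs immediately, freeing m14
  P2 waits on m12 — all released -> runs and releases m10 and m16
  P9: no waits; runs immediately, freeing m5
  P1: no waits; runs immediately, freeing m18 and m13
  P8 waits on m14 and m8 — all released -> runs and releases m15 and m2
  P5 waits on m16 — all released -> runs and releases m0
  P4 waits on m0 and m12 — all released -> runs and releases m9 and m3


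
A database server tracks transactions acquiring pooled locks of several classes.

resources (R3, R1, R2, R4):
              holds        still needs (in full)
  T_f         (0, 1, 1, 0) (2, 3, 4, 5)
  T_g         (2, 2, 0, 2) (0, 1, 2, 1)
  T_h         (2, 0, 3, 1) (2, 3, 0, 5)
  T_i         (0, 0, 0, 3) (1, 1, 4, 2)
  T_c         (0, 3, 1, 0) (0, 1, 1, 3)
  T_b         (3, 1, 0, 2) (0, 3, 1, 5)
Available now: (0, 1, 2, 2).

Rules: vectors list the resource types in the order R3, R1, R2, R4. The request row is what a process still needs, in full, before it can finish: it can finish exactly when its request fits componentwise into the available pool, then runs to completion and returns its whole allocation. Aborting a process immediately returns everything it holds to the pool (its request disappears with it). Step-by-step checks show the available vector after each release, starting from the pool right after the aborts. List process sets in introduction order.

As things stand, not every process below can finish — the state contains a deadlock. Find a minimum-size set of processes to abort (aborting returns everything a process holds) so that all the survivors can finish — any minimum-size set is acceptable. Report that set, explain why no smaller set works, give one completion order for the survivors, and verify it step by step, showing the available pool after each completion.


Minimum abort set: T_i.
Key observation: no ordering could ever have run T_b before the abort of T_i; with (0, 0, 0, 3) back in the pool it fits at step 2.
Why nothing smaller works: aborting no one leaves the state deadlocked as given.
One survivor order: T_c, T_b, T_h, T_g, T_f. Check, step by step (post-abort pool first):
  pool = (0, 1, 2, 5)
  run T_c (needs (0, 1, 1, 3), free (0, 1, 2, 5)); after release of (0, 3, 1, 0) the pool is (0, 4, 3, 5)
  run T_b (needs (0, 3, 1, 5), free (0, 4, 3, 5)); after release of (3, 1, 0, 2) the pool is (3, 5, 3, 7)
  run T_h (needs (2, 3, 0, 5), free (3, 5, 3, 7)); after release of (2, 0, 3, 1) the pool is (5, 5, 6, 8)
  run T_g (needs (0, 1, 2, 1), free (5, 5, 6, 8)); after release of (2, 2, 0, 2) the pool is (7, 7, 6, 10)
  run T_f (needs (2, 3, 4, 5), free (7, 7, 6, 10)); after release of (0, 1, 1, 0) the pool is (7, 8, 7, 10)


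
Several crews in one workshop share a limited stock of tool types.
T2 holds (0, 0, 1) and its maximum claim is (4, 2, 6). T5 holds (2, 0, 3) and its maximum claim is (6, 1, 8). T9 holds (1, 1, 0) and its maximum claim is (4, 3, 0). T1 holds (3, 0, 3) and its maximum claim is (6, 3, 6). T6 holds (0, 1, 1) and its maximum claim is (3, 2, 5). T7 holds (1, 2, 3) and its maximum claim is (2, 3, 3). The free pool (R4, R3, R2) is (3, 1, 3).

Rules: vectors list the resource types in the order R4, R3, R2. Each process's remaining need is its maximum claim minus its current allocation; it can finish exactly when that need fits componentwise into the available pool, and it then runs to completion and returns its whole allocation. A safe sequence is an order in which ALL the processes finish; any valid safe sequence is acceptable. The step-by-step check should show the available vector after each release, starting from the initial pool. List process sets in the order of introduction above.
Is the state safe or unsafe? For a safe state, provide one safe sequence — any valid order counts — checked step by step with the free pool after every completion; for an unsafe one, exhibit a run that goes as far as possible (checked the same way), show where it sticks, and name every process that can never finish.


SAFE, for example via the order T7, T1, T5, T9, T6, T2.
Key observation: reading the order forward, T7 is the first process whose need (1, 1, 0) meets the free pool (3, 1, 3) exactly on a resource it requests.
Step-by-step check:
  pool = (3, 1, 3)
  T7: need (1, 1, 0) fits (3, 1, 3); releases (1, 2, 3), pool now (4, 3, 6)
  T1: need (3, 3, 3) fits (4, 3, 6); releases (3, 0, 3), pool now (7, 3, 9)
  T5: need (4, 1, 5) fits (7, 3, 9); releases (2, 0, 3), pool now (9, 3, 12)
  T9: need (3, 2, 0) fits (9, 3, 12); releases (1, 1, 0), pool now (10, 4, 12)
  T6: need (3, 1, 4) fits (10, 4, 12); releases (0, 1, 1), pool now (10, 5, 13)
  T2: need (4, 2, 5) fits (10, 5, 13); releases (0, 0, 1), pool now (10, 5, 14)


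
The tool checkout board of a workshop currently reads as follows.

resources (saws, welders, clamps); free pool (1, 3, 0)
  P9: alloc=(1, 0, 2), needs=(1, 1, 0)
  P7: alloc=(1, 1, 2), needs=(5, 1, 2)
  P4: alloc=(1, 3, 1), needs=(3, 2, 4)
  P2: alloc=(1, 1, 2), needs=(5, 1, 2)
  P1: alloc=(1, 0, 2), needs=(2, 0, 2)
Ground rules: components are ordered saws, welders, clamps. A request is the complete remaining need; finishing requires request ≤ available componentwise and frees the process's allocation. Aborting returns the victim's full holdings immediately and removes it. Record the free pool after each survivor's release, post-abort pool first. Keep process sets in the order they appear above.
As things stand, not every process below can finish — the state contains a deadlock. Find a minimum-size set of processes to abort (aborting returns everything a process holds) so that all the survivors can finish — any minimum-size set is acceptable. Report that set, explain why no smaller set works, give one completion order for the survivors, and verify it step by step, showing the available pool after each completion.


Abort P7.
Key observation: P2 could never have finished before the abort; with (1, 1, 2) returned by P7, it fits at step 4.
Why nothing smaller works: aborting no one leaves the state deadlocked as given.
Survivors finish in the order: P1, P4, P9, P2. Walking it through (pool after the aborts first):
  pool = (2, 4, 2)
  P1: need (2, 0, 2) fits (2, 4, 2); releases (1, 0, 2), pool now (3, 4, 4)
  P4: need (3, 2, 4) fits (3, 4, 4); releases (1, 3, 1), pool now (4, 7, 5)
  P9: need (1, 1, 0) fits (4, 7, 5); releases (1, 0, 2), pool now (5, 7, 7)
  P2: need (5, 1, 2) fits (5, 7, 7); releases (1, 1, 2), pool now (6, 8, 9)


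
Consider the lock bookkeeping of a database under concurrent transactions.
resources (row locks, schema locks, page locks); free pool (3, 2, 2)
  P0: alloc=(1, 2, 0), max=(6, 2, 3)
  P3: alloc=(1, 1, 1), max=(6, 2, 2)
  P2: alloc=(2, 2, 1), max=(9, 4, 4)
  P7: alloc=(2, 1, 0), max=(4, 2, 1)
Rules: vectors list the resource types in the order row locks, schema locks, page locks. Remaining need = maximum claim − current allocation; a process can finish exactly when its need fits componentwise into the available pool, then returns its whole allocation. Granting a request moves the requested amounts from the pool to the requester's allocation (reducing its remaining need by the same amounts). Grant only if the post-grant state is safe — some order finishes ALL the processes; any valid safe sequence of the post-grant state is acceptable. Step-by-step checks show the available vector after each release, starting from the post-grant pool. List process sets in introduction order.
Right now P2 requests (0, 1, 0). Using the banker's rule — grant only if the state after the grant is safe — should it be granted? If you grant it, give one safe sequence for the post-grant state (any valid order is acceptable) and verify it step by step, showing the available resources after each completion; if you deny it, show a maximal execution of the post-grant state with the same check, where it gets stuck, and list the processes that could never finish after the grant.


GRANT: granting preserves safety; a valid post-grant sequence is P7, P3, P0, P2.
Key observation: after the grant the pool drops to (3, 1, 2), which still lets P7 finish first and unwind the rest.
Step-by-step check of the post-grant state:
  pool = (3, 1, 2)
  run P7 (needs (2, 1, 1), free (3, 1, 2)); after release of (2, 1, 0) the pool is (5, 2, 2)
  run P3 (needs (5, 1, 1), free (5, 2, 2)); after release of (1, 1, 1) the pool is (6, 3, 3)
  run P0 (needs (5, 0, 3), free (6, 3, 3)); after release of (1, 2, 0) the pool is (7, 5, 3)
  run P2 (needs (7, 1, 3), free (7, 5, 3)); after release of (2, 3, 1) the pool is (9, 8, 4)


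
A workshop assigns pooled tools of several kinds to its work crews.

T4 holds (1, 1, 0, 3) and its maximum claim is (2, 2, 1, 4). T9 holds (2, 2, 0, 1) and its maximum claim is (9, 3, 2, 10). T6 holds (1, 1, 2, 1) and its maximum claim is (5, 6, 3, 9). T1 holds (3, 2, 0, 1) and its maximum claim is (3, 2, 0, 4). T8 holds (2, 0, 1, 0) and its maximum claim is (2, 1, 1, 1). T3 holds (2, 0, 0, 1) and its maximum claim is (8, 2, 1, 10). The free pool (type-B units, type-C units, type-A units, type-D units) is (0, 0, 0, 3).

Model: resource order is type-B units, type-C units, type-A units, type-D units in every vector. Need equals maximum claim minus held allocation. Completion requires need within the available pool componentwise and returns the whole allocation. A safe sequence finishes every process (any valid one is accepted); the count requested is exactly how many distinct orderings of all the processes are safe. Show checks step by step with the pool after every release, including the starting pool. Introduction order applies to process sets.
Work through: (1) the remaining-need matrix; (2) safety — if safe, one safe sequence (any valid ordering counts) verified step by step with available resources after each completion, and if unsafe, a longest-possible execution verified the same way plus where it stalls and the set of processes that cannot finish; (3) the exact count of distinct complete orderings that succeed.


(1) Need matrix, components ordered type-B units, type-C units, type-A units, type-D units:
  T4: (1, 1, 1, 1)
  T9: (7, 1, 2, 9)
  T6: (4, 5, 1, 8)
  T1: (0, 0, 0, 3)
  T8: (0, 1, 0, 1)
  T3: (6, 2, 1, 9)
(2) The state is UNSAFE.
Key observation: T1, T8, T4 can finish, but then (6, 3, 1, 7) is all there is, and the blocked group's type-D units demands exceed it.
Going as far as possible: T1, T8, T4; after that, nothing fits. Check, step by step:
  pool = (0, 0, 0, 3)
  T1: need (0, 0, 0, 3) fits (0, 0, 0, 3); releases (3, 2, 0, 1), pool now (3, 2, 0, 4)
  T8: need (0, 1, 0, 1) fits (3, 2, 0, 4); releases (2, 0, 1, 0), pool now (5, 2, 1, 4)
  T4: need (1, 1, 1, 1) fits (5, 2, 1, 4); releases (1, 1, 0, 3), pool now (6, 3, 1, 7)
  T9 cannot run: need (7, 1, 2, 9) vs free (6, 3, 1, 7) (insufficient type-B units, type-A units and type-D units)
  T6 cannot run: need (4, 5, 1, 8) vs free (6, 3, 1, 7) (insufficient type-C units and type-D units)
  T3 cannot run: need (6, 2, 1, 9) vs free (6, 3, 1, 7) (insufficient type-D units)
Never able to finish: T9, T6 and T3.
(3) Exactly 0 of the possible complete orderings are safe sequences.


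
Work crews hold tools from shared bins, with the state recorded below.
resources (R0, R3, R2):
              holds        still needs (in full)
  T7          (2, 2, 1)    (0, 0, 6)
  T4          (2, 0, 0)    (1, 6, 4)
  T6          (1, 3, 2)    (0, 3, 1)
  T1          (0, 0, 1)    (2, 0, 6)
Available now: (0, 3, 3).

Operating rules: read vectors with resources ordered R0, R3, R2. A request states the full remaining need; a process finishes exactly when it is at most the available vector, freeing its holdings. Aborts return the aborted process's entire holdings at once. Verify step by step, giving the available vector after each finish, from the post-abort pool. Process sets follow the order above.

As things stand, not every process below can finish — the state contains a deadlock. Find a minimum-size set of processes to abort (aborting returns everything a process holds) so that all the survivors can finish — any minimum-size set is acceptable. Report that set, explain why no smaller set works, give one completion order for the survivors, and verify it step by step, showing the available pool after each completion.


Minimum abort set: T7.
Key observation: no ordering could ever have run T1 before the abort of T7; with (2, 2, 1) back in the pool it fits at step 2.
No smaller set exists: with zero aborts the deadlock remains.
Survivors finish in the order: T6, T1, T4. Walking it through (pool after the aborts first):
  pool = (2, 5, 4)
  T6 needs (0, 3, 1) <= (2, 5, 4) -> finishes; pool += (1, 3, 2) = (3, 8, 6)
  T1 needs (2, 0, 6) <= (3, 8, 6) -> finishes; pool += (0, 0, 1) = (3, 8, 7)
  T4 needs (1, 6, 4) <= (3, 8, 7) -> finishes; pool += (2, 0, 0) = (5, 8, 7)


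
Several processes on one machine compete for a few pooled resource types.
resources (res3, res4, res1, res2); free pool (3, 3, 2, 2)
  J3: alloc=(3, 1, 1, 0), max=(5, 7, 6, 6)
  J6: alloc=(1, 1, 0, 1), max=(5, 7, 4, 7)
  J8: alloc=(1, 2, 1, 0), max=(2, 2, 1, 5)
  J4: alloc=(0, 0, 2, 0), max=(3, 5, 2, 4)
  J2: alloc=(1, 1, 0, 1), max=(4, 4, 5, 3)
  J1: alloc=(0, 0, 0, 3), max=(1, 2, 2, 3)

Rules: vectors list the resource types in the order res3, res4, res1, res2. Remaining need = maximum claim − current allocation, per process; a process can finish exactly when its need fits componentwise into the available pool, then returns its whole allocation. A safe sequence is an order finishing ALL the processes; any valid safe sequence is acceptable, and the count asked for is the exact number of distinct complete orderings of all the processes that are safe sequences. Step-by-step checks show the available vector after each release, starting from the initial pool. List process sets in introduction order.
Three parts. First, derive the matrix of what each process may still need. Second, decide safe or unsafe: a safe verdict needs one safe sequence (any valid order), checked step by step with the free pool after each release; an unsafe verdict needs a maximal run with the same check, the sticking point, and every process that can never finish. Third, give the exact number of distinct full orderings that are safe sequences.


(1) Outstanding need per process (order res3, res4, res1, res2):
  J3: (2, 6, 5, 6)
  J6: (4, 6, 4, 6)
  J8: (1, 0, 0, 5)
  J4: (3, 5, 0, 4)
  J2: (3, 3, 5, 2)
  J1: (1, 2, 2, 0)
(2) SAFE, for example via the order J1, J8, J4, J2, J6, J3.
Key observation: reading the order forward, J1 is the first process whose need (1, 2, 2, 0) meets the free pool (3, 3, 2, 2) exactly on a resource it requests.
Step-by-step check:
  pool = (3, 3, 2, 2)
  J1 needs (1, 2, 2, 0) <= (3, 3, 2, 2) -> finishes; pool += (0, 0, 0, 3) = (3, 3, 2, 5)
  J8 needs (1, 0, 0, 5) <= (3, 3, 2, 5) -> finishes; pool += (1, 2, 1, 0) = (4, 5, 3, 5)
  J4 needs (3, 5, 0, 4) <= (4, 5, 3, 5) -> finishes; pool += (0, 0, 2, 0) = (4, 5, 5, 5)
  J2 needs (3, 3, 5, 2) <= (4, 5, 5, 5) -> finishes; pool += (1, 1, 0, 1) = (5, 6, 5, 6)
  J6 needs (4, 6, 4, 6) <= (5, 6, 5, 6) -> finishes; pool += (1, 1, 0, 1) = (6, 7, 5, 7)
  J3 needs (2, 6, 5, 6) <= (6, 7, 5, 7) -> finishes; pool += (3, 1, 1, 0) = (9, 8, 6, 7)
(3) Precisely 2 of the possible complete orderings are safe sequences.


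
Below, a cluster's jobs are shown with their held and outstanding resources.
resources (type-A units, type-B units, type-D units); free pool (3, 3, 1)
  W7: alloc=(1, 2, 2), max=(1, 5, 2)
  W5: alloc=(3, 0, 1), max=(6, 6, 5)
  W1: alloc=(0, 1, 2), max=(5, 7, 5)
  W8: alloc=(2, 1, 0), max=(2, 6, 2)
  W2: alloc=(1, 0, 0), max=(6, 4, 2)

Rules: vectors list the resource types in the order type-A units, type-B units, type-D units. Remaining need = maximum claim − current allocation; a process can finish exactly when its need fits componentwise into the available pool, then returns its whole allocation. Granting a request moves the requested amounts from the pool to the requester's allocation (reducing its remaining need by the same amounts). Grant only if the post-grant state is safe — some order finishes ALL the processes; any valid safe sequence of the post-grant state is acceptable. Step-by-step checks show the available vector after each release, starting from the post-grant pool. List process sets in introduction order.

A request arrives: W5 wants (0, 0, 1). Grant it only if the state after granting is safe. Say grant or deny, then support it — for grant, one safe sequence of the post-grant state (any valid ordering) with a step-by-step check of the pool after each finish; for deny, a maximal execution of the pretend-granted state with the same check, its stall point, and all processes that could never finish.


DENY: after the grant no complete ordering would exist.
Key observation: after W7, W8, W2 complete, (7, 6, 2) is the best the pool ever gets, yet each leftover process wants more type-D units.
Pretend the grant happened; the run W7, W8, W2 goes as far as possible. Check, step by step:
  pool = (3, 3, 0)
  W7 needs (0, 3, 0) <= (3, 3, 0) -> finishes; pool += (1, 2, 2) = (4, 5, 2)
  W8 needs (0, 5, 2) <= (4, 5, 2) -> finishes; pool += (2, 1, 0) = (6, 6, 2)
  W2 needs (5, 4, 2) <= (6, 6, 2) -> finishes; pool += (1, 0, 0) = (7, 6, 2)
  W5 cannot run: need (3, 6, 3) vs free (7, 6, 2) (insufficient type-D units)
  W1 cannot run: need (5, 6, 3) vs free (7, 6, 2) (insufficient type-D units)
Had the request been granted, W5 and W1 could never finish.


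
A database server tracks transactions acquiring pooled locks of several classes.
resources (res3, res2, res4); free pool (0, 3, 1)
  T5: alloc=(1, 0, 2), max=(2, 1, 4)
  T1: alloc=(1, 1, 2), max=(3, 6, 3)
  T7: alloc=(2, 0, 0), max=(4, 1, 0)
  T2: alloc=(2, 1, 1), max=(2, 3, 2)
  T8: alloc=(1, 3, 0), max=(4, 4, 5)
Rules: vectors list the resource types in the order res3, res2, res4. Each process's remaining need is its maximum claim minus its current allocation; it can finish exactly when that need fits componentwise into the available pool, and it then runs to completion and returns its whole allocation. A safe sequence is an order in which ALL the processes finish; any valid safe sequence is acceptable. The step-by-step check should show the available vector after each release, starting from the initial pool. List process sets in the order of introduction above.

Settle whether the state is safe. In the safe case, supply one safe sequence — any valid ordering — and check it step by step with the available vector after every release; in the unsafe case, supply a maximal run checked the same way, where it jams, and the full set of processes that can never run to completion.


UNSAFE — no complete ordering exists.
Key observation: after T2, T5, T7 the pool peaks at (5, 4, 4), and each blocked process is short somewhere: T1 on res2; T8 on res4.
A maximal execution: T2, T5, T7 — then nothing else fits. Walking it through:
  pool = (0, 3, 1)
  T2 needs (0, 2, 1) <= (0, 3, 1) -> finishes; pool += (2, 1, 1) = (2, 4, 2)
  T5 needs (1, 1, 2) <= (2, 4, 2) -> finishes; pool += (1, 0, 2) = (3, 4, 4)
  T7 needs (2, 1, 0) <= (3, 4, 4) -> finishes; pool += (2, 0, 0) = (5, 4, 4)
  blocked: T1 wants (2, 5, 1), pool (5, 4, 4) — not enough res2
  blocked: T8 wants (3, 1, 5), pool (5, 4, 4) — not enough res4
Permanently blocked: T1 and T8.


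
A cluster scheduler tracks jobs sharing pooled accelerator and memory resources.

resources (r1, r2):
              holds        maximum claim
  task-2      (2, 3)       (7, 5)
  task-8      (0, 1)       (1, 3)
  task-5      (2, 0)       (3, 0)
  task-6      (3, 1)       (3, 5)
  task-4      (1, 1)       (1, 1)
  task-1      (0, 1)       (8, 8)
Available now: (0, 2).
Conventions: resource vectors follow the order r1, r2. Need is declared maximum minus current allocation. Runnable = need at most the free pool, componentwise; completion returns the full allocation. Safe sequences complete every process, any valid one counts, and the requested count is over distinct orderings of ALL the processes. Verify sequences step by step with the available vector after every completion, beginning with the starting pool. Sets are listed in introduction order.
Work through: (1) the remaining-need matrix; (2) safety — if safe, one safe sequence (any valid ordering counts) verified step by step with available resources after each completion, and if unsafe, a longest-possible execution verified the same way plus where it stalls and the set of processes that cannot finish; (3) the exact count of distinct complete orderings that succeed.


(1) Outstanding need per process (order r1, r2):
  task-2: (5, 2)
  task-8: (1, 2)
  task-5: (1, 0)
  task-6: (0, 4)
  task-4: (0, 0)
  task-1: (8, 7)
(2) SAFE — a valid safe sequence is task-4, task-5, task-8, task-6, task-2, task-1.
Key observation: reading the order forward, task-5 is the first process whose need (1, 0) meets the free pool (1, 3) exactly on a resource it requests.
Walking it through:
  pool = (0, 2)
  run task-4 (needs (0, 0), free (0, 2)); after release of (1, 1) the pool is (1, 3)
  run task-5 (needs (1, 0), free (1, 3)); after release of (2, 0) the pool is (3, 3)
  run task-8 (needs (1, 2), free (3, 3)); after release of (0, 1) the pool is (3, 4)
  run task-6 (needs (0, 4), free (3, 4)); after release of (3, 1) the pool is (6, 5)
  run task-2 (needs (5, 2), free (6, 5)); after release of (2, 3) the pool is (8, 8)
  run task-1 (needs (8, 7), free (8, 8)); after release of (0, 1) the pool is (8, 9)
(3) The exact count: 3 of the possible complete orderings are safe sequences.
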